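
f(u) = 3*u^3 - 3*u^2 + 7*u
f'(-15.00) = 2122.00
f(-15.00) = -10905.00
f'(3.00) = 70.00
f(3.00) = 75.00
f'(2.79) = 60.32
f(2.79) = 61.33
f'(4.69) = 176.82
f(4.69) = 276.33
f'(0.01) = 6.94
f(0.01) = 0.07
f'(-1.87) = 49.69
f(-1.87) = -43.20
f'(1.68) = 22.32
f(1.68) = 17.52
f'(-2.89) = 99.51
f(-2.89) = -117.70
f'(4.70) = 177.61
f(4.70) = 278.10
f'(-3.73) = 154.60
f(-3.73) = -223.53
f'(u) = 9*u^2 - 6*u + 7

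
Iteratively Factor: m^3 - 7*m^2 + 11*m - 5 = (m - 5)*(m^2 - 2*m + 1) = (m - 5)*(m - 1)*(m - 1)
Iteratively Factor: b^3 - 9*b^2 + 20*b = (b)*(b^2 - 9*b + 20) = b*(b - 5)*(b - 4)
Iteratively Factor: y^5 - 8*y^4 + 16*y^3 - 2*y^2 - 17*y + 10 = (y - 2)*(y^4 - 6*y^3 + 4*y^2 + 6*y - 5) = (y - 2)*(y - 1)*(y^3 - 5*y^2 - y + 5) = (y - 2)*(y - 1)*(y + 1)*(y^2 - 6*y + 5) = (y - 2)*(y - 1)^2*(y + 1)*(y - 5)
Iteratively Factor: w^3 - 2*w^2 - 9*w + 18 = (w - 3)*(w^2 + w - 6) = (w - 3)*(w + 3)*(w - 2)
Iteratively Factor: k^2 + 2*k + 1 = (k + 1)*(k + 1)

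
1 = 1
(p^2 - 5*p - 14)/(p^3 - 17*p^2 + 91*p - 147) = (p + 2)/(p^2 - 10*p + 21)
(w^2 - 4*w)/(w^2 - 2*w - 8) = w/(w + 2)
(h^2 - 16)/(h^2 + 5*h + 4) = (h - 4)/(h + 1)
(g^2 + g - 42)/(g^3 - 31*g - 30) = (g + 7)/(g^2 + 6*g + 5)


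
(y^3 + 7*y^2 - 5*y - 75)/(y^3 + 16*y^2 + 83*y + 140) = (y^2 + 2*y - 15)/(y^2 + 11*y + 28)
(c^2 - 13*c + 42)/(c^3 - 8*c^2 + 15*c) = (c^2 - 13*c + 42)/(c*(c^2 - 8*c + 15))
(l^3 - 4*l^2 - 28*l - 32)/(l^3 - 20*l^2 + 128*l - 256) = (l^2 + 4*l + 4)/(l^2 - 12*l + 32)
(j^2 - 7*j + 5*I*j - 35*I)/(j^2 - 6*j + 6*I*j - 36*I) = (j^2 + j*(-7 + 5*I) - 35*I)/(j^2 + 6*j*(-1 + I) - 36*I)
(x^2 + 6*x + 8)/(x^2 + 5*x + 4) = (x + 2)/(x + 1)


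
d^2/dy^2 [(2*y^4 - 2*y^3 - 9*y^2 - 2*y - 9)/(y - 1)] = 4*(3*y^4 - 9*y^3 + 9*y^2 - 3*y - 10)/(y^3 - 3*y^2 + 3*y - 1)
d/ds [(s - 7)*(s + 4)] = 2*s - 3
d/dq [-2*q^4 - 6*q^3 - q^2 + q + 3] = -8*q^3 - 18*q^2 - 2*q + 1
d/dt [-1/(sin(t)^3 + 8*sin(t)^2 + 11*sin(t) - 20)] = (3*sin(t)^2 + 16*sin(t) + 11)*cos(t)/(sin(t)^3 + 8*sin(t)^2 + 11*sin(t) - 20)^2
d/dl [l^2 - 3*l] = 2*l - 3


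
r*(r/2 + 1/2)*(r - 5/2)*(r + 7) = r^4/2 + 11*r^3/4 - 13*r^2/2 - 35*r/4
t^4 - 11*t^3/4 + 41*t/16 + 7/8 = (t - 2)*(t - 7/4)*(t + 1/2)^2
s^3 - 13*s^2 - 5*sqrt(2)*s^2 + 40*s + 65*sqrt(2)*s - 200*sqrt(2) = (s - 8)*(s - 5)*(s - 5*sqrt(2))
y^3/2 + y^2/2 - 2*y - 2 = (y/2 + 1/2)*(y - 2)*(y + 2)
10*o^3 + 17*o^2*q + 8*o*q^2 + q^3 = (o + q)*(2*o + q)*(5*o + q)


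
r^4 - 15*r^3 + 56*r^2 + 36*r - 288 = (r - 8)*(r - 6)*(r - 3)*(r + 2)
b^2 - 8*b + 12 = (b - 6)*(b - 2)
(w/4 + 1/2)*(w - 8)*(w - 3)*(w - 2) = w^4/4 - 11*w^3/4 + 5*w^2 + 11*w - 24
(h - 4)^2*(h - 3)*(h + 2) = h^4 - 9*h^3 + 18*h^2 + 32*h - 96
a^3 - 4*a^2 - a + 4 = (a - 4)*(a - 1)*(a + 1)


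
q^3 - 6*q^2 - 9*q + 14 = (q - 7)*(q - 1)*(q + 2)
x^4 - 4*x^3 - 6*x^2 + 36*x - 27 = (x - 3)^2*(x - 1)*(x + 3)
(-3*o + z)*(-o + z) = 3*o^2 - 4*o*z + z^2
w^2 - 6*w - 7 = (w - 7)*(w + 1)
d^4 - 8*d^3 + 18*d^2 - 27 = (d - 3)^3*(d + 1)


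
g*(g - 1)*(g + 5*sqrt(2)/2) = g^3 - g^2 + 5*sqrt(2)*g^2/2 - 5*sqrt(2)*g/2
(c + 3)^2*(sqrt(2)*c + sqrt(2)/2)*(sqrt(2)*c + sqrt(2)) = 2*c^4 + 15*c^3 + 37*c^2 + 33*c + 9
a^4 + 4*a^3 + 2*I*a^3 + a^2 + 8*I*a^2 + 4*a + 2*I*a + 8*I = (a + 4)*(a - I)*(a + I)*(a + 2*I)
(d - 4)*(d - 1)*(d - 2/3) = d^3 - 17*d^2/3 + 22*d/3 - 8/3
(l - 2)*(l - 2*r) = l^2 - 2*l*r - 2*l + 4*r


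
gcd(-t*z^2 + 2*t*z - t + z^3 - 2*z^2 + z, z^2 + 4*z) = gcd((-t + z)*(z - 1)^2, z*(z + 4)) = 1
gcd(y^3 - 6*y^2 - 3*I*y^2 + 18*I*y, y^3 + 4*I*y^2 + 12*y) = y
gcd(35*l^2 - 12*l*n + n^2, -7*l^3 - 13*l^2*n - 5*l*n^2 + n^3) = 7*l - n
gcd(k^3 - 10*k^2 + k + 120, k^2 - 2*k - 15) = k^2 - 2*k - 15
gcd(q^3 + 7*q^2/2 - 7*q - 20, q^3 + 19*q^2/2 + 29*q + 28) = q^2 + 6*q + 8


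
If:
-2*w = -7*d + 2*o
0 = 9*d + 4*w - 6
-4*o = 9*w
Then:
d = -30/11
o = -189/11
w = 84/11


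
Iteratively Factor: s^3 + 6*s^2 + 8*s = (s)*(s^2 + 6*s + 8) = s*(s + 4)*(s + 2)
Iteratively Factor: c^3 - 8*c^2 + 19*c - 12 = (c - 4)*(c^2 - 4*c + 3) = (c - 4)*(c - 1)*(c - 3)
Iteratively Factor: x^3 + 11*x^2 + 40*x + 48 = (x + 4)*(x^2 + 7*x + 12) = (x + 4)^2*(x + 3)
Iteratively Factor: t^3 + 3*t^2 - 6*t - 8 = (t - 2)*(t^2 + 5*t + 4) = (t - 2)*(t + 1)*(t + 4)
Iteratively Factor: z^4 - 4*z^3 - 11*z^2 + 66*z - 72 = (z - 3)*(z^3 - z^2 - 14*z + 24) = (z - 3)*(z - 2)*(z^2 + z - 12) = (z - 3)*(z - 2)*(z + 4)*(z - 3)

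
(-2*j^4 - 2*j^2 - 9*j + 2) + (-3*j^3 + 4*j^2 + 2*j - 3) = -2*j^4 - 3*j^3 + 2*j^2 - 7*j - 1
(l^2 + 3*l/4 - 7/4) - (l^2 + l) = -l/4 - 7/4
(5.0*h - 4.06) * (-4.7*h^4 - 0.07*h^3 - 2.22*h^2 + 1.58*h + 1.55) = -23.5*h^5 + 18.732*h^4 - 10.8158*h^3 + 16.9132*h^2 + 1.3352*h - 6.293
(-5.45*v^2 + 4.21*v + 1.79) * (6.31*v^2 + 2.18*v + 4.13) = -34.3895*v^4 + 14.6841*v^3 - 2.0358*v^2 + 21.2895*v + 7.3927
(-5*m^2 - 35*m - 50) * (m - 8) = -5*m^3 + 5*m^2 + 230*m + 400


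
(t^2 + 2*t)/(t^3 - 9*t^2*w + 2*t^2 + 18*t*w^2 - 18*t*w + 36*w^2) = t/(t^2 - 9*t*w + 18*w^2)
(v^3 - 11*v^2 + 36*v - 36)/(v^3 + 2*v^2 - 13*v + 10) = (v^2 - 9*v + 18)/(v^2 + 4*v - 5)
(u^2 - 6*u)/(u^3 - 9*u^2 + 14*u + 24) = u/(u^2 - 3*u - 4)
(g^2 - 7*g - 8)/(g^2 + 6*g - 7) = (g^2 - 7*g - 8)/(g^2 + 6*g - 7)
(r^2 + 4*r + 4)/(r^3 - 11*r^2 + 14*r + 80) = (r + 2)/(r^2 - 13*r + 40)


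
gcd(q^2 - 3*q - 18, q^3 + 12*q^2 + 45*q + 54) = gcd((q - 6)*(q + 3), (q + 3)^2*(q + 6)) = q + 3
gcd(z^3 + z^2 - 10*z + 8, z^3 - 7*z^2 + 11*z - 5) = z - 1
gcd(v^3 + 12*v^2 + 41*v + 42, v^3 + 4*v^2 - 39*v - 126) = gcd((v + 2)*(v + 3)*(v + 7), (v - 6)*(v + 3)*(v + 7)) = v^2 + 10*v + 21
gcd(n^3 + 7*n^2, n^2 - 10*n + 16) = 1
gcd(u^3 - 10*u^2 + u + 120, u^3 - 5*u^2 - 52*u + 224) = u - 8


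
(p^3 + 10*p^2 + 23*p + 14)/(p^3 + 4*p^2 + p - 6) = (p^2 + 8*p + 7)/(p^2 + 2*p - 3)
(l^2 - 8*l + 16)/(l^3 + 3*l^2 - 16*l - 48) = (l - 4)/(l^2 + 7*l + 12)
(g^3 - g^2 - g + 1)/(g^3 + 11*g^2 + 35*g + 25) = (g^2 - 2*g + 1)/(g^2 + 10*g + 25)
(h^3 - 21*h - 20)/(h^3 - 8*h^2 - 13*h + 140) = (h + 1)/(h - 7)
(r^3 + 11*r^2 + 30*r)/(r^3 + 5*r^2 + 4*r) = (r^2 + 11*r + 30)/(r^2 + 5*r + 4)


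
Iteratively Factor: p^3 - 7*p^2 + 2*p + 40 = (p - 5)*(p^2 - 2*p - 8) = (p - 5)*(p + 2)*(p - 4)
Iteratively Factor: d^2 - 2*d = (d)*(d - 2)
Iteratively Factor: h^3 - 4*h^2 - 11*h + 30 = (h + 3)*(h^2 - 7*h + 10) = (h - 2)*(h + 3)*(h - 5)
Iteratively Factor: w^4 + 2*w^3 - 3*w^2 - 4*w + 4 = (w + 2)*(w^3 - 3*w + 2) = (w - 1)*(w + 2)*(w^2 + w - 2) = (w - 1)^2*(w + 2)*(w + 2)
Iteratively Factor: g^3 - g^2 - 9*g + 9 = (g - 3)*(g^2 + 2*g - 3) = (g - 3)*(g - 1)*(g + 3)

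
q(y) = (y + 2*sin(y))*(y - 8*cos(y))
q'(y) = (y + 2*sin(y))*(8*sin(y) + 1) + (y - 8*cos(y))*(2*cos(y) + 1)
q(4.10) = 21.43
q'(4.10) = -14.96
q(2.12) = 24.09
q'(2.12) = 29.65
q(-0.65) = 13.06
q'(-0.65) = -11.05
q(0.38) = -7.91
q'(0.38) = -15.69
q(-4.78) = 14.82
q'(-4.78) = -31.05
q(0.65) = -10.64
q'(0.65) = -3.96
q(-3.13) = -15.35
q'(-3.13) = -7.73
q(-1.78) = 0.44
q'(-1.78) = 25.43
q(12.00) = 57.36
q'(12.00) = -21.87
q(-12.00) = 204.89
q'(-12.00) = -108.23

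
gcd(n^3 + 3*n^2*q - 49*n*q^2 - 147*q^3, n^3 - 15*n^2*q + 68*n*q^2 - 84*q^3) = -n + 7*q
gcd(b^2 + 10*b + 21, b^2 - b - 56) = b + 7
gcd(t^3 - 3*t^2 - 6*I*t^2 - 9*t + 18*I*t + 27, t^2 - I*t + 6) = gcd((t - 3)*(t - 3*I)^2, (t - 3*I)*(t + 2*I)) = t - 3*I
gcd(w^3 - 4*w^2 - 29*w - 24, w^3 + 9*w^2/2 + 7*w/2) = w + 1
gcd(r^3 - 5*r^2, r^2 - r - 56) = 1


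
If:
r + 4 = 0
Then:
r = -4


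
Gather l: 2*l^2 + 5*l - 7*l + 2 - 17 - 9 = 2*l^2 - 2*l - 24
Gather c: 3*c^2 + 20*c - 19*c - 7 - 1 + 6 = 3*c^2 + c - 2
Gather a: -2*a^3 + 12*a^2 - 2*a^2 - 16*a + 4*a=-2*a^3 + 10*a^2 - 12*a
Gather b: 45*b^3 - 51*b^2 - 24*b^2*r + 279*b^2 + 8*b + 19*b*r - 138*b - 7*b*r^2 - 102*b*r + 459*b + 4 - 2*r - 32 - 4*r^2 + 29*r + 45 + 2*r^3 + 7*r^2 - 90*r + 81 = 45*b^3 + b^2*(228 - 24*r) + b*(-7*r^2 - 83*r + 329) + 2*r^3 + 3*r^2 - 63*r + 98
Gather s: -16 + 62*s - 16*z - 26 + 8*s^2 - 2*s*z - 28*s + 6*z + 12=8*s^2 + s*(34 - 2*z) - 10*z - 30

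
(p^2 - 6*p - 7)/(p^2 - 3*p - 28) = (p + 1)/(p + 4)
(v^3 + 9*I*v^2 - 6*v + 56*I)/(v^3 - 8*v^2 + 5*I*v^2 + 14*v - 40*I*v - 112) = (v + 4*I)/(v - 8)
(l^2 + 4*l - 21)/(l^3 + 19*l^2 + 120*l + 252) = (l - 3)/(l^2 + 12*l + 36)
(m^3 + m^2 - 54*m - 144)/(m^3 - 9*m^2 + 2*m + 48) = (m^2 + 9*m + 18)/(m^2 - m - 6)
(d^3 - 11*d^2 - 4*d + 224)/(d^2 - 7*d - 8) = (d^2 - 3*d - 28)/(d + 1)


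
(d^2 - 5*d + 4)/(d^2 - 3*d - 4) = (d - 1)/(d + 1)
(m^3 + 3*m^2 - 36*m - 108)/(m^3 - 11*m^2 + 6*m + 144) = (m + 6)/(m - 8)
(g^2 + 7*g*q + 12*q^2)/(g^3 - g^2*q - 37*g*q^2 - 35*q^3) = (-g^2 - 7*g*q - 12*q^2)/(-g^3 + g^2*q + 37*g*q^2 + 35*q^3)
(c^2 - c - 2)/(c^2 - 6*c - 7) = (c - 2)/(c - 7)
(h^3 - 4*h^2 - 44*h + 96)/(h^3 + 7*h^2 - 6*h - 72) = (h^2 - 10*h + 16)/(h^2 + h - 12)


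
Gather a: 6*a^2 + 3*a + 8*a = 6*a^2 + 11*a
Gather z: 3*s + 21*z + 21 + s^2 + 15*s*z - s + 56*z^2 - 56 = s^2 + 2*s + 56*z^2 + z*(15*s + 21) - 35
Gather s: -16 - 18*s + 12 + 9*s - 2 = -9*s - 6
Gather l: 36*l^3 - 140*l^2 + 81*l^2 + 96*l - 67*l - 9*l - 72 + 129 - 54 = 36*l^3 - 59*l^2 + 20*l + 3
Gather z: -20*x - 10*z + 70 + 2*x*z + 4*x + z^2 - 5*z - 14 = -16*x + z^2 + z*(2*x - 15) + 56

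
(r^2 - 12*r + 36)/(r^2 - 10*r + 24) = (r - 6)/(r - 4)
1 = 1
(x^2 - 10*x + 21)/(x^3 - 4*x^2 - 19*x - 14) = (x - 3)/(x^2 + 3*x + 2)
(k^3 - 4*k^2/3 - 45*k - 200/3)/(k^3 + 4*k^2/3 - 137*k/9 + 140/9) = 3*(3*k^2 - 19*k - 40)/(9*k^2 - 33*k + 28)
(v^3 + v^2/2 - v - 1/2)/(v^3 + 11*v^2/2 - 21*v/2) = (2*v^3 + v^2 - 2*v - 1)/(v*(2*v^2 + 11*v - 21))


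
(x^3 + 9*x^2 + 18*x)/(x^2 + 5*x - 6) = x*(x + 3)/(x - 1)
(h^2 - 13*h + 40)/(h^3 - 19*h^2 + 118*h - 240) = 1/(h - 6)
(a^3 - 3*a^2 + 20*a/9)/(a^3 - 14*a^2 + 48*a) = (a^2 - 3*a + 20/9)/(a^2 - 14*a + 48)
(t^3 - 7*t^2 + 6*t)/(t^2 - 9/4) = 4*t*(t^2 - 7*t + 6)/(4*t^2 - 9)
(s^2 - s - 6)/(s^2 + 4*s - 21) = (s + 2)/(s + 7)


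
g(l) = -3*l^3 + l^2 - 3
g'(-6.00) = -336.00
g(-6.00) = 681.00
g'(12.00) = -1272.00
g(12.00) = -5043.00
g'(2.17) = -38.04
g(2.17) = -28.95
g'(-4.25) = -171.06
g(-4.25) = 245.36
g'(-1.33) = -18.58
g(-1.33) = 5.83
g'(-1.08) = -12.66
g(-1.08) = 1.95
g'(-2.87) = -79.87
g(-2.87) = 76.16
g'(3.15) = -83.00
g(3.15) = -86.85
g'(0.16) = 0.09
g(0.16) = -2.99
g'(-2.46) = -59.38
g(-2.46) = 47.71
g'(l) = -9*l^2 + 2*l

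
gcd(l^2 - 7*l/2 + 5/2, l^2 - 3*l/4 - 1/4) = l - 1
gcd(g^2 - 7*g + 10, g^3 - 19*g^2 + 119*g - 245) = g - 5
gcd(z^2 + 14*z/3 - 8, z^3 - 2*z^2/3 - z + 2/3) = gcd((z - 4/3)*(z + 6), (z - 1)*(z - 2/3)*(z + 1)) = 1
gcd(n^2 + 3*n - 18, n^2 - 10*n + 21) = n - 3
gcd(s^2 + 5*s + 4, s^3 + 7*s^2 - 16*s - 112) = s + 4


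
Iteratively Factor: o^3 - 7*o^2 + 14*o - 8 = (o - 2)*(o^2 - 5*o + 4) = (o - 4)*(o - 2)*(o - 1)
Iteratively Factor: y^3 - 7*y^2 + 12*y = (y)*(y^2 - 7*y + 12) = y*(y - 3)*(y - 4)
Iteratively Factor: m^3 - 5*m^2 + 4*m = (m - 1)*(m^2 - 4*m) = m*(m - 1)*(m - 4)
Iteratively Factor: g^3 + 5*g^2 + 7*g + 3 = (g + 1)*(g^2 + 4*g + 3) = (g + 1)^2*(g + 3)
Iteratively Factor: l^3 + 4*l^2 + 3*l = (l + 1)*(l^2 + 3*l) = l*(l + 1)*(l + 3)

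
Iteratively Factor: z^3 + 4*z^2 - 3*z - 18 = (z + 3)*(z^2 + z - 6) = (z + 3)^2*(z - 2)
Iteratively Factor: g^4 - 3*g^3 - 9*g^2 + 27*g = (g)*(g^3 - 3*g^2 - 9*g + 27) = g*(g + 3)*(g^2 - 6*g + 9) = g*(g - 3)*(g + 3)*(g - 3)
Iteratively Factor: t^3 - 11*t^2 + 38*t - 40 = (t - 4)*(t^2 - 7*t + 10) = (t - 5)*(t - 4)*(t - 2)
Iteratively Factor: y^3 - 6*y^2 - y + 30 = (y - 5)*(y^2 - y - 6) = (y - 5)*(y + 2)*(y - 3)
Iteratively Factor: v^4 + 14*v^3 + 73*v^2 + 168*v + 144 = (v + 4)*(v^3 + 10*v^2 + 33*v + 36) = (v + 4)^2*(v^2 + 6*v + 9) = (v + 3)*(v + 4)^2*(v + 3)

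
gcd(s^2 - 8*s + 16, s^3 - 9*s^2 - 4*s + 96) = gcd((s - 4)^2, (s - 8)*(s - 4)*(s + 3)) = s - 4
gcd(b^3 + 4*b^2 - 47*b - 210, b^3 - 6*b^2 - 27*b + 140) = b^2 - 2*b - 35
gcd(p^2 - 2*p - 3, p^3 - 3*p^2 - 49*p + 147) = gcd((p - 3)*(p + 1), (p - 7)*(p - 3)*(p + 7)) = p - 3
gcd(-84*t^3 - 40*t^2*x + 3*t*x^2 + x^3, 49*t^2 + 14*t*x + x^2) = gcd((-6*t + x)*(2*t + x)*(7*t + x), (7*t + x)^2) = 7*t + x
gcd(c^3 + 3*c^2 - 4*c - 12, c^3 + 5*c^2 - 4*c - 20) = c^2 - 4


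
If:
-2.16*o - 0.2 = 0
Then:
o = -0.09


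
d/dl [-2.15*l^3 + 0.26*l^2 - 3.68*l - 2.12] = -6.45*l^2 + 0.52*l - 3.68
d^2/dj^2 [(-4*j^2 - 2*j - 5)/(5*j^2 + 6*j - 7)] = 10*(14*j^3 - 159*j^2 - 132*j - 127)/(125*j^6 + 450*j^5 + 15*j^4 - 1044*j^3 - 21*j^2 + 882*j - 343)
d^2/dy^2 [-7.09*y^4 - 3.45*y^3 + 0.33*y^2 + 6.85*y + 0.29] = -85.08*y^2 - 20.7*y + 0.66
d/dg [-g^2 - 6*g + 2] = -2*g - 6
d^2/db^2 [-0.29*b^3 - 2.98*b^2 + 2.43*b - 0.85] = -1.74*b - 5.96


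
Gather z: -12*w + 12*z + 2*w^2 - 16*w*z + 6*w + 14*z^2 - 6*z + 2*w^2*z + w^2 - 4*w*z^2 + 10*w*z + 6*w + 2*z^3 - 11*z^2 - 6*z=3*w^2 + 2*z^3 + z^2*(3 - 4*w) + z*(2*w^2 - 6*w)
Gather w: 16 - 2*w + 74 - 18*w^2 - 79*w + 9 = -18*w^2 - 81*w + 99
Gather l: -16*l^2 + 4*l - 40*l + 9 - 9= -16*l^2 - 36*l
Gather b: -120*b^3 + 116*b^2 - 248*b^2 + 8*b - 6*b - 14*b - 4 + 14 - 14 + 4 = -120*b^3 - 132*b^2 - 12*b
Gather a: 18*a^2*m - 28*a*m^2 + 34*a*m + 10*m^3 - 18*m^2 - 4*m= 18*a^2*m + a*(-28*m^2 + 34*m) + 10*m^3 - 18*m^2 - 4*m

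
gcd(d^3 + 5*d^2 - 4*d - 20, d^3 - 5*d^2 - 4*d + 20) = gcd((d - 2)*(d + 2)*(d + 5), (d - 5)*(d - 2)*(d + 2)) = d^2 - 4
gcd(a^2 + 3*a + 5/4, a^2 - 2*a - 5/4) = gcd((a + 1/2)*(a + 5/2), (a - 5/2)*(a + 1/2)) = a + 1/2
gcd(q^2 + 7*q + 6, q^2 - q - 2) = q + 1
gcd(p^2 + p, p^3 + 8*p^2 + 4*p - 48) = 1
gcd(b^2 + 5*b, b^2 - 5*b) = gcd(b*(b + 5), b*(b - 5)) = b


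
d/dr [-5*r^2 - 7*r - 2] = -10*r - 7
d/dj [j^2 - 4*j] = 2*j - 4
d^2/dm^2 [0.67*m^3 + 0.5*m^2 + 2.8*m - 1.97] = 4.02*m + 1.0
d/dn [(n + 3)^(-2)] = -2/(n + 3)^3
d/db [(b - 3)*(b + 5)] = 2*b + 2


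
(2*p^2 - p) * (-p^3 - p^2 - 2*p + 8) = -2*p^5 - p^4 - 3*p^3 + 18*p^2 - 8*p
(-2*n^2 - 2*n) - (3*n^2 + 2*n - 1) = -5*n^2 - 4*n + 1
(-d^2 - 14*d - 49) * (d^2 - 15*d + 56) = -d^4 + d^3 + 105*d^2 - 49*d - 2744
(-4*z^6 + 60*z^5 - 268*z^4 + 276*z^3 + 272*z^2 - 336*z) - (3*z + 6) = -4*z^6 + 60*z^5 - 268*z^4 + 276*z^3 + 272*z^2 - 339*z - 6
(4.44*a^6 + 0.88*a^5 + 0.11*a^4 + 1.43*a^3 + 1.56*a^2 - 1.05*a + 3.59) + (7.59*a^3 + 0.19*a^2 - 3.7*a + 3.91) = 4.44*a^6 + 0.88*a^5 + 0.11*a^4 + 9.02*a^3 + 1.75*a^2 - 4.75*a + 7.5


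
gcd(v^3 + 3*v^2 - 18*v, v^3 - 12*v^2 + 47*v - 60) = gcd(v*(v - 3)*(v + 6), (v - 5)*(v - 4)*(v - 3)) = v - 3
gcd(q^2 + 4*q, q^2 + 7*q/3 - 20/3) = q + 4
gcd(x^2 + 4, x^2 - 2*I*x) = x - 2*I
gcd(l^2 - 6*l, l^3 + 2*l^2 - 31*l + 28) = 1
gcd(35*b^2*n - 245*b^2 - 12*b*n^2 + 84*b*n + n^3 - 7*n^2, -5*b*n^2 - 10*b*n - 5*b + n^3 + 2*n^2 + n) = 5*b - n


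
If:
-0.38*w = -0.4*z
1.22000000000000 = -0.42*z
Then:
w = -3.06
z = -2.90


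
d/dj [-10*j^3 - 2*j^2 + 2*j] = -30*j^2 - 4*j + 2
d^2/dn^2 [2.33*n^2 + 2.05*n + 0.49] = 4.66000000000000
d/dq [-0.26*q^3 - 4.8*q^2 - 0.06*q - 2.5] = -0.78*q^2 - 9.6*q - 0.06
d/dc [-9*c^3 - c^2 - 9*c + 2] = -27*c^2 - 2*c - 9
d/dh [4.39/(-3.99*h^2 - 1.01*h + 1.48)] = (35.0322*h + 4.4339)/(3.99*h^2 + 1.01*h - 1.48)^2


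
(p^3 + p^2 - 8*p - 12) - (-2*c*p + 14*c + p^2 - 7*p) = 2*c*p - 14*c + p^3 - p - 12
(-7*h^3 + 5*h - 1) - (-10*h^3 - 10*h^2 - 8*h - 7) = 3*h^3 + 10*h^2 + 13*h + 6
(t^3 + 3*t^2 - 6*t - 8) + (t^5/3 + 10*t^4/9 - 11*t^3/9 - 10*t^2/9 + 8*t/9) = t^5/3 + 10*t^4/9 - 2*t^3/9 + 17*t^2/9 - 46*t/9 - 8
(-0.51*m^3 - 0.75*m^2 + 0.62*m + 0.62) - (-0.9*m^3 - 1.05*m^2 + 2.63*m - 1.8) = 0.39*m^3 + 0.3*m^2 - 2.01*m + 2.42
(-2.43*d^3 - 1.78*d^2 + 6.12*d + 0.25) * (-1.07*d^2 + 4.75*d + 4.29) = 2.6001*d^5 - 9.6379*d^4 - 25.4281*d^3 + 21.1663*d^2 + 27.4423*d + 1.0725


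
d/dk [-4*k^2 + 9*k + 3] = 9 - 8*k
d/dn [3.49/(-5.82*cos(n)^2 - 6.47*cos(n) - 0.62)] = -(40.6236*cos(n) + 22.5803)*sin(n)/(5.82*cos(n)^2 + 6.47*cos(n) + 0.62)^2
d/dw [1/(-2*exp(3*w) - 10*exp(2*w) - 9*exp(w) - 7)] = (6*exp(2*w) + 20*exp(w) + 9)*exp(w)/(2*exp(3*w) + 10*exp(2*w) + 9*exp(w) + 7)^2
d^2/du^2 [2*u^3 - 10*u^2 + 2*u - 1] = 12*u - 20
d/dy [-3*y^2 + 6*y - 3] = 6 - 6*y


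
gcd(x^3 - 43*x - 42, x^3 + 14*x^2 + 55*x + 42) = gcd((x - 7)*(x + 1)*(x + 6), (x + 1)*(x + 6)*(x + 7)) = x^2 + 7*x + 6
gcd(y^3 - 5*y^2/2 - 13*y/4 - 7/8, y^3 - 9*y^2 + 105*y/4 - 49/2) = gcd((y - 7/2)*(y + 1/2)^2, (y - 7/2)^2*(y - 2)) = y - 7/2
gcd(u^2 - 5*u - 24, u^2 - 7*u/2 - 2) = 1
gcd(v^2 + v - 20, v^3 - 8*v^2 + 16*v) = v - 4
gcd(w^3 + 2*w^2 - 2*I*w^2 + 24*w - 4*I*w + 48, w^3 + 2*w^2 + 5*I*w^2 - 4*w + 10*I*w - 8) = w^2 + w*(2 + 4*I) + 8*I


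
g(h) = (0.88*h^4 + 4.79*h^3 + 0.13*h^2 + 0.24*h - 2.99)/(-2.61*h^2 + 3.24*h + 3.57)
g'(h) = (5.22*h - 3.24)*(0.88*h^4 + 4.79*h^3 + 0.13*h^2 + 0.24*h - 2.99)/(-2.61*h^2 + 3.24*h + 3.57)^2 + (3.52*h^3 + 14.37*h^2 + 0.26*h + 0.24)/(-2.61*h^2 + 3.24*h + 3.57) = (-4.5936*h^5 - 3.9483*h^4 + 43.6056*h^3 + 52.3485*h^2 - 14.6796*h + 10.5444)/(6.8121*h^4 - 16.9128*h^3 - 8.1378*h^2 + 23.1336*h + 12.7449)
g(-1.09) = 2.63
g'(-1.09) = 3.60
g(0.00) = -0.84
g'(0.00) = 0.83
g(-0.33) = -1.45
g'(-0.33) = 3.97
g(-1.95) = 2.03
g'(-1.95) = -0.08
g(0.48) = -0.50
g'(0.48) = 0.98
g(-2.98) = 2.05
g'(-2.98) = 0.16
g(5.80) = -29.54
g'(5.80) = -5.70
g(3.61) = -19.97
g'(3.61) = -2.26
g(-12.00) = -24.28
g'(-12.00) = 5.88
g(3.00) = -19.56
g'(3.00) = 1.72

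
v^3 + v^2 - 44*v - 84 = (v - 7)*(v + 2)*(v + 6)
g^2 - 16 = (g - 4)*(g + 4)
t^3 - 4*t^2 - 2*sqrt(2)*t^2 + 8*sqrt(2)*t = t*(t - 4)*(t - 2*sqrt(2))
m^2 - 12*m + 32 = (m - 8)*(m - 4)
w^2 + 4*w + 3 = (w + 1)*(w + 3)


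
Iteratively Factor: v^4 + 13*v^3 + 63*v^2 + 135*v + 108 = (v + 3)*(v^3 + 10*v^2 + 33*v + 36) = (v + 3)^2*(v^2 + 7*v + 12) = (v + 3)^3*(v + 4)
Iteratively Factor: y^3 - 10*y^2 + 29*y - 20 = (y - 1)*(y^2 - 9*y + 20) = (y - 5)*(y - 1)*(y - 4)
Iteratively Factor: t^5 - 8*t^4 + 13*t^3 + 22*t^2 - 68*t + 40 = (t - 2)*(t^4 - 6*t^3 + t^2 + 24*t - 20) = (t - 2)*(t + 2)*(t^3 - 8*t^2 + 17*t - 10) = (t - 5)*(t - 2)*(t + 2)*(t^2 - 3*t + 2) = (t - 5)*(t - 2)^2*(t + 2)*(t - 1)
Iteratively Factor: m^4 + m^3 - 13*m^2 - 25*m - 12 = (m + 3)*(m^3 - 2*m^2 - 7*m - 4) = (m + 1)*(m + 3)*(m^2 - 3*m - 4) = (m + 1)^2*(m + 3)*(m - 4)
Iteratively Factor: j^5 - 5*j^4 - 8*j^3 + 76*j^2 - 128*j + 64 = (j - 2)*(j^4 - 3*j^3 - 14*j^2 + 48*j - 32) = (j - 4)*(j - 2)*(j^3 + j^2 - 10*j + 8) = (j - 4)*(j - 2)^2*(j^2 + 3*j - 4) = (j - 4)*(j - 2)^2*(j + 4)*(j - 1)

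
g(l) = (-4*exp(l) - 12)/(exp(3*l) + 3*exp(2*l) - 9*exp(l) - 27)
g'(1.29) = 5.99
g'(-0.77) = 0.02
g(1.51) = -0.35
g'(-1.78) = 0.00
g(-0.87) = 0.45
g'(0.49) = 0.53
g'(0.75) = 1.76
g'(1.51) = 1.24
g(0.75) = 0.89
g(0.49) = 0.63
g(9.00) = 0.00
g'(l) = (-4*exp(l) - 12)*(-3*exp(3*l) - 6*exp(2*l) + 9*exp(l))/(exp(3*l) + 3*exp(2*l) - 9*exp(l) - 27)^2 - 4*exp(l)/(exp(3*l) + 3*exp(2*l) - 9*exp(l) - 27)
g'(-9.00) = 0.00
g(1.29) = -0.95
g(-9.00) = 0.44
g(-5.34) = 0.44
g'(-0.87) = 0.02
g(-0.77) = 0.46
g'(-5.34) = 0.00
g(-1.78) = 0.45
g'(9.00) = 0.00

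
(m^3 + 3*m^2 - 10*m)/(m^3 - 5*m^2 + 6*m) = (m + 5)/(m - 3)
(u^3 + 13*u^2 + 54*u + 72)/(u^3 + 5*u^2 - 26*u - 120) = (u + 3)/(u - 5)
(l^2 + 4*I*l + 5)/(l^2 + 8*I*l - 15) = (l - I)/(l + 3*I)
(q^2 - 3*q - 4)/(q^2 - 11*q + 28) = (q + 1)/(q - 7)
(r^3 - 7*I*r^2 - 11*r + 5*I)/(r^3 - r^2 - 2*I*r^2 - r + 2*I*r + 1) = (r - 5*I)/(r - 1)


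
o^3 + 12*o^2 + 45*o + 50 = (o + 2)*(o + 5)^2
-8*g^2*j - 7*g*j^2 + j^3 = j*(-8*g + j)*(g + j)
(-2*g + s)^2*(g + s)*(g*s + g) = 4*g^4*s + 4*g^4 - 3*g^2*s^3 - 3*g^2*s^2 + g*s^4 + g*s^3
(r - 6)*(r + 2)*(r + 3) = r^3 - r^2 - 24*r - 36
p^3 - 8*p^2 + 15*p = p*(p - 5)*(p - 3)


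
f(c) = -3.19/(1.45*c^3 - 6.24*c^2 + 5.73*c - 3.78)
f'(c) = -3.19*(-4.35*c^2 + 12.48*c - 5.73)/(1.45*c^3 - 6.24*c^2 + 5.73*c - 3.78)^2 = (13.8765*c^2 - 39.8112*c + 18.2787)/(1.45*c^3 - 6.24*c^2 + 5.73*c - 3.78)^2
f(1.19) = 0.95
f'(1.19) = -0.84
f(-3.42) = 0.02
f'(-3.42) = 0.01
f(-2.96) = 0.03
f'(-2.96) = 0.02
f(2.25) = 0.54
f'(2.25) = -0.03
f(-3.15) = 0.02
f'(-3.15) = 0.02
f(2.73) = 0.62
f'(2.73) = 0.49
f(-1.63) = 0.09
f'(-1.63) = 0.09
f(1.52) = 0.73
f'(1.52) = -0.53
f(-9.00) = 0.00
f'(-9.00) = 0.00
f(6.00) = -0.03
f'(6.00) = 0.02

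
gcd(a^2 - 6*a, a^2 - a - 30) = a - 6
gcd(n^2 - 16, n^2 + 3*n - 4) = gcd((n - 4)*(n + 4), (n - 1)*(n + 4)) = n + 4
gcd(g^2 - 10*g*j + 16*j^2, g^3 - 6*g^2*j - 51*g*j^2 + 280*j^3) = g - 8*j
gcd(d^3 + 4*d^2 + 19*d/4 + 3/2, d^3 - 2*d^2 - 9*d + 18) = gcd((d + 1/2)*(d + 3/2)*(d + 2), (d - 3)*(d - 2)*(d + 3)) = 1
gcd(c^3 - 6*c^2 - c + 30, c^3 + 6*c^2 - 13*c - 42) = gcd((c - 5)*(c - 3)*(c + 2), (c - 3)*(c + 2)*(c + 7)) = c^2 - c - 6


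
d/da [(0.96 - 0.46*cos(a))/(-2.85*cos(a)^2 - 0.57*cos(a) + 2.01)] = (1.311*cos(a)^2 - 5.472*cos(a) + 0.3774)*sin(a)/(8.1225*cos(a)^4 + 3.249*cos(a)^3 - 11.1321*cos(a)^2 - 2.2914*cos(a) + 4.0401)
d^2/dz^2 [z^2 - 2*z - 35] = 2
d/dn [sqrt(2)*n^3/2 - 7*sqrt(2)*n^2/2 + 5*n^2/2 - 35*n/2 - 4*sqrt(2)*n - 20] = 3*sqrt(2)*n^2/2 - 7*sqrt(2)*n + 5*n - 35/2 - 4*sqrt(2)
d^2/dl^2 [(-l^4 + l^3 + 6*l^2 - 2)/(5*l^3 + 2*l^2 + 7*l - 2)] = 2*(171*l^6 - 177*l^5 - 1005*l^4 + 341*l^3 - 228*l^2 - 132*l - 82)/(125*l^9 + 150*l^8 + 585*l^7 + 278*l^6 + 699*l^5 - 150*l^4 + 235*l^3 - 270*l^2 + 84*l - 8)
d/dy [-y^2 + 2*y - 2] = 2 - 2*y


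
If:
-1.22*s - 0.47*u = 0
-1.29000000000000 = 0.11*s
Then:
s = -11.73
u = 30.44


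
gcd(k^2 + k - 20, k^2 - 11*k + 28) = k - 4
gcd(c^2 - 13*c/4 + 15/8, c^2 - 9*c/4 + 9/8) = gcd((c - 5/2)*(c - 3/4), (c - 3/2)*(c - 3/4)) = c - 3/4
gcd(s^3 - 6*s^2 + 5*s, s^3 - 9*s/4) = s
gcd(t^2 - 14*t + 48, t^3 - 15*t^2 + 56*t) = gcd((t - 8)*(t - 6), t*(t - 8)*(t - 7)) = t - 8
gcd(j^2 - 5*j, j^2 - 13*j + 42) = 1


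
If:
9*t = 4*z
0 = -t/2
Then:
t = 0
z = 0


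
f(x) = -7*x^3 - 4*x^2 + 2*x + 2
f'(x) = -21*x^2 - 8*x + 2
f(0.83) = -3.10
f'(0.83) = -19.11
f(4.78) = -844.34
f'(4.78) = -516.06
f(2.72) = -163.02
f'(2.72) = -175.13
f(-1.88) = 30.62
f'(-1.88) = -57.18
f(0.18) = 2.19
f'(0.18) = -0.12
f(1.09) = -9.64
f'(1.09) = -31.67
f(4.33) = -632.61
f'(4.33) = -426.37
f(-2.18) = 51.15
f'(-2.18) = -80.36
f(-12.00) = 11498.00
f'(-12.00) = -2926.00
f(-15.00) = 22697.00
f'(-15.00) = -4603.00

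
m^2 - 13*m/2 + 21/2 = (m - 7/2)*(m - 3)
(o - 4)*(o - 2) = o^2 - 6*o + 8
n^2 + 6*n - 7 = (n - 1)*(n + 7)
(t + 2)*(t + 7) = t^2 + 9*t + 14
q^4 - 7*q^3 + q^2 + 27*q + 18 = (q - 6)*(q - 3)*(q + 1)^2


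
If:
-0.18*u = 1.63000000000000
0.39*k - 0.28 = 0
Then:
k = 0.72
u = -9.06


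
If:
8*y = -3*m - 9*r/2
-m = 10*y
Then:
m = -10*y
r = 44*y/9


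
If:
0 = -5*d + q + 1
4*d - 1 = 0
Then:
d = 1/4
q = 1/4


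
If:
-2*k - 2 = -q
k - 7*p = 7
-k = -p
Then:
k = -7/6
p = -7/6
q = -1/3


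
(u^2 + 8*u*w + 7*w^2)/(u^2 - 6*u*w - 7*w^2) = (u + 7*w)/(u - 7*w)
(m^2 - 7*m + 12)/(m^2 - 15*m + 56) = (m^2 - 7*m + 12)/(m^2 - 15*m + 56)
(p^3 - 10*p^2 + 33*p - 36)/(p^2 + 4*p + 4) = (p^3 - 10*p^2 + 33*p - 36)/(p^2 + 4*p + 4)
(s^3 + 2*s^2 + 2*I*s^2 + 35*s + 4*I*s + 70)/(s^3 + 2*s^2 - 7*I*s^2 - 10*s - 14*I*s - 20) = (s + 7*I)/(s - 2*I)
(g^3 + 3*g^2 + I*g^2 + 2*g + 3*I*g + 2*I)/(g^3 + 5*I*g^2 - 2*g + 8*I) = (g^3 + g^2*(3 + I) + g*(2 + 3*I) + 2*I)/(g^3 + 5*I*g^2 - 2*g + 8*I)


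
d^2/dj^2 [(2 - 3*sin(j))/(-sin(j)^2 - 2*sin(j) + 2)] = (sin(j) - 2)^2*(-3*sin(j)^2 + 2*sin(j) + 2)*sin(j)/(sin(j)^2 + 2*sin(j) - 2)^3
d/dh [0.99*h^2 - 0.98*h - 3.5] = 1.98*h - 0.98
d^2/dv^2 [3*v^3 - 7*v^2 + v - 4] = 18*v - 14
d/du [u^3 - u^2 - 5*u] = 3*u^2 - 2*u - 5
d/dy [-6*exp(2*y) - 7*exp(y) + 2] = (-12*exp(y) - 7)*exp(y)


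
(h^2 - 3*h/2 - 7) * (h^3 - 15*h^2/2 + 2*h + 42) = h^5 - 9*h^4 + 25*h^3/4 + 183*h^2/2 - 77*h - 294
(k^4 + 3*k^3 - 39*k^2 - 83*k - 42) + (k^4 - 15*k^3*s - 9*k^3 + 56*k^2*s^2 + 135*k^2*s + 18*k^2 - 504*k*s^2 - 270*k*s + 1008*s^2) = 2*k^4 - 15*k^3*s - 6*k^3 + 56*k^2*s^2 + 135*k^2*s - 21*k^2 - 504*k*s^2 - 270*k*s - 83*k + 1008*s^2 - 42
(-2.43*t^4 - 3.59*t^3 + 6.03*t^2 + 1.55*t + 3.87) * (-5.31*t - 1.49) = 12.9033*t^5 + 22.6836*t^4 - 26.6702*t^3 - 17.2152*t^2 - 22.8592*t - 5.7663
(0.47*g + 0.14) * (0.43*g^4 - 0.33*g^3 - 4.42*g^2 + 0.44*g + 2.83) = 0.2021*g^5 - 0.0949*g^4 - 2.1236*g^3 - 0.412*g^2 + 1.3917*g + 0.3962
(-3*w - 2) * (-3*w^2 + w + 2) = 9*w^3 + 3*w^2 - 8*w - 4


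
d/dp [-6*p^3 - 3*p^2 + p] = -18*p^2 - 6*p + 1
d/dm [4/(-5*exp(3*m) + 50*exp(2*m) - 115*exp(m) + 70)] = 4*(3*exp(2*m) - 20*exp(m) + 23)*exp(m)/(5*(exp(3*m) - 10*exp(2*m) + 23*exp(m) - 14)^2)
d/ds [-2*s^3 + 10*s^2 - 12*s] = -6*s^2 + 20*s - 12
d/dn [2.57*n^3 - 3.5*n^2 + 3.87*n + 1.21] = 7.71*n^2 - 7.0*n + 3.87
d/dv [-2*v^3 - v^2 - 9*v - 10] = -6*v^2 - 2*v - 9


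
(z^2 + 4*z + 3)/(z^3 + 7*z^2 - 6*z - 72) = (z^2 + 4*z + 3)/(z^3 + 7*z^2 - 6*z - 72)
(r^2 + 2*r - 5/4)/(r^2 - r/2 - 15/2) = (r - 1/2)/(r - 3)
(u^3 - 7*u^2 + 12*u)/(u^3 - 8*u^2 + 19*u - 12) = u/(u - 1)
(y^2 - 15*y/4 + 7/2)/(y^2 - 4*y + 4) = (y - 7/4)/(y - 2)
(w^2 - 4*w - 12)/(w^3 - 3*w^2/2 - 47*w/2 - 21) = 2*(w + 2)/(2*w^2 + 9*w + 7)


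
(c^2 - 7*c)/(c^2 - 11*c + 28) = c/(c - 4)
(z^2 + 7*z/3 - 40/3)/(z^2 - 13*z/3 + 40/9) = 3*(z + 5)/(3*z - 5)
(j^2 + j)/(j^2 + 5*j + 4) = j/(j + 4)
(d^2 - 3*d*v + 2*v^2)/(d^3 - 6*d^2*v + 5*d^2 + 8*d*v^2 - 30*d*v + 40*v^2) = (-d + v)/(-d^2 + 4*d*v - 5*d + 20*v)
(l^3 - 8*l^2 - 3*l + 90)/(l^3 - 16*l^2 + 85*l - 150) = (l + 3)/(l - 5)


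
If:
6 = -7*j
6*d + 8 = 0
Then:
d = -4/3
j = -6/7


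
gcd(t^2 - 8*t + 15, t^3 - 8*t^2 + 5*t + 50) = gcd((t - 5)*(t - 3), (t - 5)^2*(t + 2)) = t - 5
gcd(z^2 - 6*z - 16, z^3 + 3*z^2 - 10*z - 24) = z + 2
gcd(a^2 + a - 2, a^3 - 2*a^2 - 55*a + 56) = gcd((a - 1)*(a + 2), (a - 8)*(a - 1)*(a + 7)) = a - 1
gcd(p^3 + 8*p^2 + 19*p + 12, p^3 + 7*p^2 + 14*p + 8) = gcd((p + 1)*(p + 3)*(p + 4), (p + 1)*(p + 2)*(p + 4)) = p^2 + 5*p + 4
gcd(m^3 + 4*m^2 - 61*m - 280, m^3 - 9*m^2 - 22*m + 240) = m^2 - 3*m - 40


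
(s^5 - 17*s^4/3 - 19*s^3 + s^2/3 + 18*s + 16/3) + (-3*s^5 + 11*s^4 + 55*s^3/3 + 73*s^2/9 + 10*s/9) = -2*s^5 + 16*s^4/3 - 2*s^3/3 + 76*s^2/9 + 172*s/9 + 16/3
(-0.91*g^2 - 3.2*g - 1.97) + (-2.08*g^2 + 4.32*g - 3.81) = -2.99*g^2 + 1.12*g - 5.78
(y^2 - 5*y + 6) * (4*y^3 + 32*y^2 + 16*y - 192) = 4*y^5 + 12*y^4 - 120*y^3 - 80*y^2 + 1056*y - 1152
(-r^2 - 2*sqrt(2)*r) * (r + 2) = -r^3 - 2*sqrt(2)*r^2 - 2*r^2 - 4*sqrt(2)*r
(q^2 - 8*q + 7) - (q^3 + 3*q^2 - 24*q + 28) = -q^3 - 2*q^2 + 16*q - 21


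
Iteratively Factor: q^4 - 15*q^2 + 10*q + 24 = (q + 1)*(q^3 - q^2 - 14*q + 24) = (q - 2)*(q + 1)*(q^2 + q - 12) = (q - 3)*(q - 2)*(q + 1)*(q + 4)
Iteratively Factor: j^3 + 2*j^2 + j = (j)*(j^2 + 2*j + 1) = j*(j + 1)*(j + 1)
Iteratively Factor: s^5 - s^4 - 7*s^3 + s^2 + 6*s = (s + 1)*(s^4 - 2*s^3 - 5*s^2 + 6*s) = (s - 1)*(s + 1)*(s^3 - s^2 - 6*s) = (s - 1)*(s + 1)*(s + 2)*(s^2 - 3*s) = s*(s - 1)*(s + 1)*(s + 2)*(s - 3)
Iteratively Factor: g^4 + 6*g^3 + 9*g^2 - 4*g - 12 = (g + 3)*(g^3 + 3*g^2 - 4) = (g + 2)*(g + 3)*(g^2 + g - 2) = (g + 2)^2*(g + 3)*(g - 1)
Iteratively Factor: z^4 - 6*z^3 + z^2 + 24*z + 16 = (z - 4)*(z^3 - 2*z^2 - 7*z - 4) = (z - 4)^2*(z^2 + 2*z + 1) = (z - 4)^2*(z + 1)*(z + 1)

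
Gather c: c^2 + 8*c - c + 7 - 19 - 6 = c^2 + 7*c - 18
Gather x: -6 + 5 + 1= 0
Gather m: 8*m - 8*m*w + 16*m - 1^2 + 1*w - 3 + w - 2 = m*(24 - 8*w) + 2*w - 6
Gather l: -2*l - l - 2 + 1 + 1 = -3*l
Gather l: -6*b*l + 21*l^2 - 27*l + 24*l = 21*l^2 + l*(-6*b - 3)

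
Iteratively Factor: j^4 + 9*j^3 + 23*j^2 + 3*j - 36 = (j - 1)*(j^3 + 10*j^2 + 33*j + 36) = (j - 1)*(j + 3)*(j^2 + 7*j + 12) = (j - 1)*(j + 3)^2*(j + 4)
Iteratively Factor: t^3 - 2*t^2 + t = (t - 1)*(t^2 - t) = t*(t - 1)*(t - 1)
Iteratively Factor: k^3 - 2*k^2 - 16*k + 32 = (k - 2)*(k^2 - 16) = (k - 2)*(k + 4)*(k - 4)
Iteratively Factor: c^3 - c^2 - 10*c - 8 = (c - 4)*(c^2 + 3*c + 2) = (c - 4)*(c + 1)*(c + 2)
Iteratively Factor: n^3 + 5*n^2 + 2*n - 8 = (n + 2)*(n^2 + 3*n - 4) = (n + 2)*(n + 4)*(n - 1)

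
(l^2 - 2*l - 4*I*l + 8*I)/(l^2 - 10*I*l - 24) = (l - 2)/(l - 6*I)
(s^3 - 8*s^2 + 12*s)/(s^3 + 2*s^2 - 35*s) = (s^2 - 8*s + 12)/(s^2 + 2*s - 35)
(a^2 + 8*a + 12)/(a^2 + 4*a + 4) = (a + 6)/(a + 2)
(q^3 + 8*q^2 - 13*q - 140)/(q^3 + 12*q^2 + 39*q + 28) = (q^2 + q - 20)/(q^2 + 5*q + 4)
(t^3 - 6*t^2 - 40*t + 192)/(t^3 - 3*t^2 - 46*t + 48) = (t - 4)/(t - 1)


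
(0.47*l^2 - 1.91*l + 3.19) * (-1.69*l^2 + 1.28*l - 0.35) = -0.7943*l^4 + 3.8295*l^3 - 8.0004*l^2 + 4.7517*l - 1.1165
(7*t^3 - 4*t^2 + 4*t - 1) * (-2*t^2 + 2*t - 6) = -14*t^5 + 22*t^4 - 58*t^3 + 34*t^2 - 26*t + 6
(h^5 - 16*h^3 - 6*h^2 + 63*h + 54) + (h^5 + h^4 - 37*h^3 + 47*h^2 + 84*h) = 2*h^5 + h^4 - 53*h^3 + 41*h^2 + 147*h + 54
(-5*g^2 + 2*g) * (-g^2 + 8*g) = 5*g^4 - 42*g^3 + 16*g^2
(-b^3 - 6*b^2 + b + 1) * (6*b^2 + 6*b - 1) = -6*b^5 - 42*b^4 - 29*b^3 + 18*b^2 + 5*b - 1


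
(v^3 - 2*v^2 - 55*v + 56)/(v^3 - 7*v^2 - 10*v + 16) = (v + 7)/(v + 2)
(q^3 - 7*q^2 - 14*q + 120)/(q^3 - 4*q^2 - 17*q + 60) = (q - 6)/(q - 3)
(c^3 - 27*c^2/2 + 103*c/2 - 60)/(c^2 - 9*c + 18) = (c^2 - 21*c/2 + 20)/(c - 6)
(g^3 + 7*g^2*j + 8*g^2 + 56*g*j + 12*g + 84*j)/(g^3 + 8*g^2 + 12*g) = (g + 7*j)/g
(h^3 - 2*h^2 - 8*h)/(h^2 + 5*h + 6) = h*(h - 4)/(h + 3)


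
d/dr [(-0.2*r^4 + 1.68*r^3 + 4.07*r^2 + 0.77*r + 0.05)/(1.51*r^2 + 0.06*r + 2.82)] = (-0.604*r^5 + 2.5008*r^4 - 2.0544*r^3 + 13.2943*r^2 + 22.8038*r + 2.1684)/(2.2801*r^4 + 0.1812*r^3 + 8.52*r^2 + 0.3384*r + 7.9524)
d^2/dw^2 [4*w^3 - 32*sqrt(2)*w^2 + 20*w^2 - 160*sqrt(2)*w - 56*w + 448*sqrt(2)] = 24*w - 64*sqrt(2) + 40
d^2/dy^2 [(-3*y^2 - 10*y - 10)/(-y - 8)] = 244/(y^3 + 24*y^2 + 192*y + 512)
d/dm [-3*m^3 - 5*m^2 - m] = -9*m^2 - 10*m - 1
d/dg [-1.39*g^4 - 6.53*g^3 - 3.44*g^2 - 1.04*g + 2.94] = -5.56*g^3 - 19.59*g^2 - 6.88*g - 1.04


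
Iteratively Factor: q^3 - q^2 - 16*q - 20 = (q - 5)*(q^2 + 4*q + 4) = (q - 5)*(q + 2)*(q + 2)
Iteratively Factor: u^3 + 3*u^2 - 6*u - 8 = (u + 4)*(u^2 - u - 2) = (u + 1)*(u + 4)*(u - 2)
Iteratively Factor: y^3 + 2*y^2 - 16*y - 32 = (y + 4)*(y^2 - 2*y - 8) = (y - 4)*(y + 4)*(y + 2)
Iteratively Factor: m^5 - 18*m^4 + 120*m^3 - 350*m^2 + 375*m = (m - 5)*(m^4 - 13*m^3 + 55*m^2 - 75*m) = (m - 5)^2*(m^3 - 8*m^2 + 15*m) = (m - 5)^3*(m^2 - 3*m) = (m - 5)^3*(m - 3)*(m)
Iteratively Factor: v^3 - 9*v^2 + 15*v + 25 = (v + 1)*(v^2 - 10*v + 25) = (v - 5)*(v + 1)*(v - 5)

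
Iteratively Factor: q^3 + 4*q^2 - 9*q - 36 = (q - 3)*(q^2 + 7*q + 12) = (q - 3)*(q + 4)*(q + 3)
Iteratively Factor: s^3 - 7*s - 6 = (s - 3)*(s^2 + 3*s + 2) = (s - 3)*(s + 1)*(s + 2)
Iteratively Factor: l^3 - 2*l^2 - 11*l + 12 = (l + 3)*(l^2 - 5*l + 4) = (l - 4)*(l + 3)*(l - 1)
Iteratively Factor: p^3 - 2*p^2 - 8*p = (p + 2)*(p^2 - 4*p) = p*(p + 2)*(p - 4)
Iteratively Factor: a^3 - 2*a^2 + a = (a - 1)*(a^2 - a) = (a - 1)^2*(a)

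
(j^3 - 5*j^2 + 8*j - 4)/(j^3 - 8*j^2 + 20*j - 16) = (j - 1)/(j - 4)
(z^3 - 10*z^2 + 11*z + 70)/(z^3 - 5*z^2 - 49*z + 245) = (z + 2)/(z + 7)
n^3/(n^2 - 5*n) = n^2/(n - 5)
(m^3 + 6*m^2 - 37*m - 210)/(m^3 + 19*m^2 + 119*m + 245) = (m - 6)/(m + 7)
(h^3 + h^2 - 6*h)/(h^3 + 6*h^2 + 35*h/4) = 4*(h^2 + h - 6)/(4*h^2 + 24*h + 35)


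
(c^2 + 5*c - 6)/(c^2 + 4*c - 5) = (c + 6)/(c + 5)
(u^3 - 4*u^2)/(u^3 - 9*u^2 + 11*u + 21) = u^2*(u - 4)/(u^3 - 9*u^2 + 11*u + 21)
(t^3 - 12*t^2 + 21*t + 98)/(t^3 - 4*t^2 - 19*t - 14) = (t - 7)/(t + 1)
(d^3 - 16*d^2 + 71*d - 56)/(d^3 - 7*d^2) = 1 - 9/d + 8/d^2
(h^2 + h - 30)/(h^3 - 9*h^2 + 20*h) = (h + 6)/(h*(h - 4))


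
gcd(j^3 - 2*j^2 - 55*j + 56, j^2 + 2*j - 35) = j + 7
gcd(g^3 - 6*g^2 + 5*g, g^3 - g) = g^2 - g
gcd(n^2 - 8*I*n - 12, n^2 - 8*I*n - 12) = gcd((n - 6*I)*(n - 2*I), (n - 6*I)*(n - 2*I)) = n^2 - 8*I*n - 12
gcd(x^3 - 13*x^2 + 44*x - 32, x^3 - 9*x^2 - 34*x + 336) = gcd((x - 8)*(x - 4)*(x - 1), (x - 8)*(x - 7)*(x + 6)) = x - 8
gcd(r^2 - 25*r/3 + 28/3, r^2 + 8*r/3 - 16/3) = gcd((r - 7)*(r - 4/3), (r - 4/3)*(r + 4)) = r - 4/3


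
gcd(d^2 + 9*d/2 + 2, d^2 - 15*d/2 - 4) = d + 1/2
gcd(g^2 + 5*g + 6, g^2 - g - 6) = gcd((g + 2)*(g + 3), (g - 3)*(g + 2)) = g + 2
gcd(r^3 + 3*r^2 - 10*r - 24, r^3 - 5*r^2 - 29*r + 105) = r - 3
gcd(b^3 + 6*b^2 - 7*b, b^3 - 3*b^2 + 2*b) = b^2 - b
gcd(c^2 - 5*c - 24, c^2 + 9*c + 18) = c + 3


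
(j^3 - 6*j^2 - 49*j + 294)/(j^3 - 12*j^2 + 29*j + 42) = (j + 7)/(j + 1)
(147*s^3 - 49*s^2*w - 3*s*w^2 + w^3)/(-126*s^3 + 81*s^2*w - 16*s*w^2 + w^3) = (-7*s - w)/(6*s - w)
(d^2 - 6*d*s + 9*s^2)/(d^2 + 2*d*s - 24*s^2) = (d^2 - 6*d*s + 9*s^2)/(d^2 + 2*d*s - 24*s^2)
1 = 1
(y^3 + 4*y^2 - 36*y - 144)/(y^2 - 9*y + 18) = (y^2 + 10*y + 24)/(y - 3)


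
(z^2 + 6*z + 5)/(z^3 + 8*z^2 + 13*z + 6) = (z + 5)/(z^2 + 7*z + 6)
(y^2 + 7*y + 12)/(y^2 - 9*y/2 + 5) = 2*(y^2 + 7*y + 12)/(2*y^2 - 9*y + 10)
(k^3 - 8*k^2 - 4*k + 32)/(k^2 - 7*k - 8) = (k^2 - 4)/(k + 1)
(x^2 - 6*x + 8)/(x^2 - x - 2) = (x - 4)/(x + 1)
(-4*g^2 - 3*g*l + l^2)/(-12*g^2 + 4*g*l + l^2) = (-4*g^2 - 3*g*l + l^2)/(-12*g^2 + 4*g*l + l^2)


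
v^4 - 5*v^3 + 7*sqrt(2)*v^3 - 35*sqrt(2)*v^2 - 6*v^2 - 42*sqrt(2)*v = v*(v - 6)*(v + 1)*(v + 7*sqrt(2))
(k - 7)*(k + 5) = k^2 - 2*k - 35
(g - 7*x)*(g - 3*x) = g^2 - 10*g*x + 21*x^2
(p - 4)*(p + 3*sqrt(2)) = p^2 - 4*p + 3*sqrt(2)*p - 12*sqrt(2)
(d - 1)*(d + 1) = d^2 - 1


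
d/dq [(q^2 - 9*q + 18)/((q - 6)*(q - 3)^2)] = -1/(q^2 - 6*q + 9)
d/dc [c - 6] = 1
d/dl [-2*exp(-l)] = 2*exp(-l)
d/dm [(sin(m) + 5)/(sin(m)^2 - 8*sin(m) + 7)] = (-10*sin(m) + cos(m)^2 + 46)*cos(m)/(sin(m)^2 - 8*sin(m) + 7)^2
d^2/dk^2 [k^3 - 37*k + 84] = 6*k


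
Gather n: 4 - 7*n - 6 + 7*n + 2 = 0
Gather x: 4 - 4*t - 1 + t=3 - 3*t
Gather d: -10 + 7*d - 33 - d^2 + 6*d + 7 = -d^2 + 13*d - 36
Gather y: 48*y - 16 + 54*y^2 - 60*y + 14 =54*y^2 - 12*y - 2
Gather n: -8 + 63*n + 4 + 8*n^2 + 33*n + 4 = 8*n^2 + 96*n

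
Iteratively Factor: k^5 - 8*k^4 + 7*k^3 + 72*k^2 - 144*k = (k)*(k^4 - 8*k^3 + 7*k^2 + 72*k - 144) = k*(k - 4)*(k^3 - 4*k^2 - 9*k + 36) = k*(k - 4)*(k + 3)*(k^2 - 7*k + 12) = k*(k - 4)^2*(k + 3)*(k - 3)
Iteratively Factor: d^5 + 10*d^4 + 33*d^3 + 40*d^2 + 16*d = (d + 4)*(d^4 + 6*d^3 + 9*d^2 + 4*d) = (d + 1)*(d + 4)*(d^3 + 5*d^2 + 4*d) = d*(d + 1)*(d + 4)*(d^2 + 5*d + 4) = d*(d + 1)^2*(d + 4)*(d + 4)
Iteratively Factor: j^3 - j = (j + 1)*(j^2 - j) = (j - 1)*(j + 1)*(j)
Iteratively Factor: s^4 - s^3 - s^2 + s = (s + 1)*(s^3 - 2*s^2 + s) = (s - 1)*(s + 1)*(s^2 - s) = (s - 1)^2*(s + 1)*(s)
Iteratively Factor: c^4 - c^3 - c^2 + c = (c - 1)*(c^3 - c) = (c - 1)*(c + 1)*(c^2 - c) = (c - 1)^2*(c + 1)*(c)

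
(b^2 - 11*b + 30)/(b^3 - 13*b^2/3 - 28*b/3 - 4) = 3*(b - 5)/(3*b^2 + 5*b + 2)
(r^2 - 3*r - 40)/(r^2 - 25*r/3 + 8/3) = 3*(r + 5)/(3*r - 1)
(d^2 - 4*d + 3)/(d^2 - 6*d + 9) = (d - 1)/(d - 3)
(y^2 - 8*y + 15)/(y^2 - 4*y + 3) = (y - 5)/(y - 1)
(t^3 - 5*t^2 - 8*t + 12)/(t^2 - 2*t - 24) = (t^2 + t - 2)/(t + 4)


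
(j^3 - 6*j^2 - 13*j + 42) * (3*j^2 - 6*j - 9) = 3*j^5 - 24*j^4 - 12*j^3 + 258*j^2 - 135*j - 378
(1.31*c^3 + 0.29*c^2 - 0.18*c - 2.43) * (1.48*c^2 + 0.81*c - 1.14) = 1.9388*c^5 + 1.4903*c^4 - 1.5249*c^3 - 4.0728*c^2 - 1.7631*c + 2.7702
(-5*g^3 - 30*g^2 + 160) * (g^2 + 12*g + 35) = -5*g^5 - 90*g^4 - 535*g^3 - 890*g^2 + 1920*g + 5600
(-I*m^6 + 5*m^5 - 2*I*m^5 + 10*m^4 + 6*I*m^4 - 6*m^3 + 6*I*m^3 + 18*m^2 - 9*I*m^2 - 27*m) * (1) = -I*m^6 + 5*m^5 - 2*I*m^5 + 10*m^4 + 6*I*m^4 - 6*m^3 + 6*I*m^3 + 18*m^2 - 9*I*m^2 - 27*m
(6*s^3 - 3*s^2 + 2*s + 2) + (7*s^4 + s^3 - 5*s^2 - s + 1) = 7*s^4 + 7*s^3 - 8*s^2 + s + 3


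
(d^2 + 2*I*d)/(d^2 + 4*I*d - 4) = d/(d + 2*I)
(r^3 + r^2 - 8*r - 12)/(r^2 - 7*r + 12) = (r^2 + 4*r + 4)/(r - 4)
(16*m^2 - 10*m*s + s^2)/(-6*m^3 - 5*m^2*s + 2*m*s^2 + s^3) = (-8*m + s)/(3*m^2 + 4*m*s + s^2)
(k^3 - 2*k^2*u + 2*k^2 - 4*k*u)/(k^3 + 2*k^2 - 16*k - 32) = k*(k - 2*u)/(k^2 - 16)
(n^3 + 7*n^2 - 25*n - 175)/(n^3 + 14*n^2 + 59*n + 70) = (n - 5)/(n + 2)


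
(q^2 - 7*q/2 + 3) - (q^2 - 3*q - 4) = 7 - q/2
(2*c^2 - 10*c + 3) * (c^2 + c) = 2*c^4 - 8*c^3 - 7*c^2 + 3*c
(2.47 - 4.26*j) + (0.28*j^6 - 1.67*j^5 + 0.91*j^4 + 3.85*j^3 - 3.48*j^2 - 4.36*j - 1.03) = 0.28*j^6 - 1.67*j^5 + 0.91*j^4 + 3.85*j^3 - 3.48*j^2 - 8.62*j + 1.44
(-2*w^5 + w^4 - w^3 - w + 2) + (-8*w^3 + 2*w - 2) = -2*w^5 + w^4 - 9*w^3 + w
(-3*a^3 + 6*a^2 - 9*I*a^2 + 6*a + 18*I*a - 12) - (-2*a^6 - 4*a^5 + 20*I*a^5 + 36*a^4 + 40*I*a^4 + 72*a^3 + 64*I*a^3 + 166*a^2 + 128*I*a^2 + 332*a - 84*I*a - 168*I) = 2*a^6 + 4*a^5 - 20*I*a^5 - 36*a^4 - 40*I*a^4 - 75*a^3 - 64*I*a^3 - 160*a^2 - 137*I*a^2 - 326*a + 102*I*a - 12 + 168*I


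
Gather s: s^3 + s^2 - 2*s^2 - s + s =s^3 - s^2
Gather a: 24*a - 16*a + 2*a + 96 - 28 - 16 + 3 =10*a + 55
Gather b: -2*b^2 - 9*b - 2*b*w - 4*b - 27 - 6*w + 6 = -2*b^2 + b*(-2*w - 13) - 6*w - 21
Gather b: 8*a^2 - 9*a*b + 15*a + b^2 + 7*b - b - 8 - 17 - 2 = 8*a^2 + 15*a + b^2 + b*(6 - 9*a) - 27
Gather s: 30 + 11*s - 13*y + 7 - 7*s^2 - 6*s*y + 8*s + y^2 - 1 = -7*s^2 + s*(19 - 6*y) + y^2 - 13*y + 36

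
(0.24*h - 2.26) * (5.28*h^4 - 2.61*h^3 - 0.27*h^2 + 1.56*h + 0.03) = 1.2672*h^5 - 12.5592*h^4 + 5.8338*h^3 + 0.9846*h^2 - 3.5184*h - 0.0678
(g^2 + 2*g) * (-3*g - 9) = -3*g^3 - 15*g^2 - 18*g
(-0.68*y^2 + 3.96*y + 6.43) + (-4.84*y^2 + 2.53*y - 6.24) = -5.52*y^2 + 6.49*y + 0.19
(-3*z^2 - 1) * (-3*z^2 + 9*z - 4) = 9*z^4 - 27*z^3 + 15*z^2 - 9*z + 4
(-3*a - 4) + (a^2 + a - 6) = a^2 - 2*a - 10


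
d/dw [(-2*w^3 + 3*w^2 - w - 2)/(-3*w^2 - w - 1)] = (6*w^4 + 4*w^3 - 18*w - 1)/(9*w^4 + 6*w^3 + 7*w^2 + 2*w + 1)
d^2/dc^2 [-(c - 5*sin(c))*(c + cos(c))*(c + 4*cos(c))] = 5*sqrt(2)*c^2*cos(c + pi/4) - 50*c*sin(2*c) + 20*sqrt(2)*c*sin(c + pi/4) + 8*c*cos(2*c) - 6*c + 5*sin(c) + 8*sin(2*c) - 45*sin(3*c) - 10*cos(c) + 50*cos(2*c)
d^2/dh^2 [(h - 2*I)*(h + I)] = 2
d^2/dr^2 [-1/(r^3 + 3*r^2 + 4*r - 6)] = 2*(3*(r + 1)*(r^3 + 3*r^2 + 4*r - 6) - (3*r^2 + 6*r + 4)^2)/(r^3 + 3*r^2 + 4*r - 6)^3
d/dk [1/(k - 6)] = -1/(k - 6)^2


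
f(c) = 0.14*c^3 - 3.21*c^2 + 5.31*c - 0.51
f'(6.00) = -18.09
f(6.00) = -53.97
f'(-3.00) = 28.35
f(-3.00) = -49.11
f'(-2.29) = 22.21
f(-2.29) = -31.18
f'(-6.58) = 65.74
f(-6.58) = -214.32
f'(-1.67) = 17.20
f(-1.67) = -18.98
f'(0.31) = 3.36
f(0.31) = 0.83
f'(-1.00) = 12.15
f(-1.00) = -9.17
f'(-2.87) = 27.19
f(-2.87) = -45.50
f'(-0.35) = 7.61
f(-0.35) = -2.77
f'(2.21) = -6.83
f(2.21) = -2.94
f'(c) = 0.42*c^2 - 6.42*c + 5.31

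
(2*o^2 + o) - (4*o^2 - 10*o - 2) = -2*o^2 + 11*o + 2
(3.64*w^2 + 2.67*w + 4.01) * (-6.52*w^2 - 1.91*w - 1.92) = -23.7328*w^4 - 24.3608*w^3 - 38.2337*w^2 - 12.7855*w - 7.6992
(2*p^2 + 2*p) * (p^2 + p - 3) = 2*p^4 + 4*p^3 - 4*p^2 - 6*p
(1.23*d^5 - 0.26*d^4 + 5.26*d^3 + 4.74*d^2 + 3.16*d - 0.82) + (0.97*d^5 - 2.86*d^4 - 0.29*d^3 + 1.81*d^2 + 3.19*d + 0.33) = 2.2*d^5 - 3.12*d^4 + 4.97*d^3 + 6.55*d^2 + 6.35*d - 0.49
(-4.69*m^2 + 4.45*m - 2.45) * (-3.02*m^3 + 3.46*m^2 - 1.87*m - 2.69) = 14.1638*m^5 - 29.6664*m^4 + 31.5663*m^3 - 4.1824*m^2 - 7.389*m + 6.5905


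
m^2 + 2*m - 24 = (m - 4)*(m + 6)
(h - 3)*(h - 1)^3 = h^4 - 6*h^3 + 12*h^2 - 10*h + 3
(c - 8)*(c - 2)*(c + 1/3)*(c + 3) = c^4 - 20*c^3/3 - 49*c^2/3 + 130*c/3 + 16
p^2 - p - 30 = (p - 6)*(p + 5)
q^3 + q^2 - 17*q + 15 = (q - 3)*(q - 1)*(q + 5)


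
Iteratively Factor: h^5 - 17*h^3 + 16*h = (h - 1)*(h^4 + h^3 - 16*h^2 - 16*h) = (h - 1)*(h + 4)*(h^3 - 3*h^2 - 4*h) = (h - 1)*(h + 1)*(h + 4)*(h^2 - 4*h) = h*(h - 1)*(h + 1)*(h + 4)*(h - 4)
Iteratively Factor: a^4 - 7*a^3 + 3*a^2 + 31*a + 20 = (a + 1)*(a^3 - 8*a^2 + 11*a + 20) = (a - 4)*(a + 1)*(a^2 - 4*a - 5) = (a - 4)*(a + 1)^2*(a - 5)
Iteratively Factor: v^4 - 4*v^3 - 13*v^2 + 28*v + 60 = (v - 5)*(v^3 + v^2 - 8*v - 12) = (v - 5)*(v - 3)*(v^2 + 4*v + 4) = (v - 5)*(v - 3)*(v + 2)*(v + 2)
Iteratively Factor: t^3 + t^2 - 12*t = (t - 3)*(t^2 + 4*t) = (t - 3)*(t + 4)*(t)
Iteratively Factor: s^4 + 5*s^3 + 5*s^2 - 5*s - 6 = (s + 3)*(s^3 + 2*s^2 - s - 2) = (s - 1)*(s + 3)*(s^2 + 3*s + 2) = (s - 1)*(s + 2)*(s + 3)*(s + 1)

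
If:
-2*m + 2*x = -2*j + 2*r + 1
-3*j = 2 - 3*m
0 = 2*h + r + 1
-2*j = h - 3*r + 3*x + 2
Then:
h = 1/12 - x/2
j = x/4 - 67/24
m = x/4 - 17/8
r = x - 7/6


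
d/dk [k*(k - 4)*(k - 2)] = 3*k^2 - 12*k + 8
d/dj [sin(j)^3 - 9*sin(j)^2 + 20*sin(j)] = (3*sin(j)^2 - 18*sin(j) + 20)*cos(j)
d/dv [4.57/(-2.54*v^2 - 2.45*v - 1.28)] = (23.2156*v + 11.1965)/(2.54*v^2 + 2.45*v + 1.28)^2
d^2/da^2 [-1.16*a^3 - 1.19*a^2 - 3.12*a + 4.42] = -6.96*a - 2.38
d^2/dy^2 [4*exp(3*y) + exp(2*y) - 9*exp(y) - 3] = (36*exp(2*y) + 4*exp(y) - 9)*exp(y)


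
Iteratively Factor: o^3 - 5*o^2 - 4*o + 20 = (o - 2)*(o^2 - 3*o - 10) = (o - 2)*(o + 2)*(o - 5)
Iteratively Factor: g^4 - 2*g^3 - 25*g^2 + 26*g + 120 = (g - 5)*(g^3 + 3*g^2 - 10*g - 24) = (g - 5)*(g + 4)*(g^2 - g - 6) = (g - 5)*(g + 2)*(g + 4)*(g - 3)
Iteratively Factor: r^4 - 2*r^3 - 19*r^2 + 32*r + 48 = (r - 3)*(r^3 + r^2 - 16*r - 16) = (r - 3)*(r + 1)*(r^2 - 16) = (r - 4)*(r - 3)*(r + 1)*(r + 4)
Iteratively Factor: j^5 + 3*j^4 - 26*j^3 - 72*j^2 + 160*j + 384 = (j + 2)*(j^4 + j^3 - 28*j^2 - 16*j + 192) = (j - 4)*(j + 2)*(j^3 + 5*j^2 - 8*j - 48) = (j - 4)*(j - 3)*(j + 2)*(j^2 + 8*j + 16) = (j - 4)*(j - 3)*(j + 2)*(j + 4)*(j + 4)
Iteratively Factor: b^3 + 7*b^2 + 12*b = (b)*(b^2 + 7*b + 12) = b*(b + 4)*(b + 3)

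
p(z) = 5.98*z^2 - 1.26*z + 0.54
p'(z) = 11.96*z - 1.26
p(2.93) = 48.19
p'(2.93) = 33.78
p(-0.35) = 1.71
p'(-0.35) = -5.45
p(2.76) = 42.62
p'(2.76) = 31.75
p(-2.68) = 46.87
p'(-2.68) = -33.31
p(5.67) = 185.65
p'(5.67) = 66.55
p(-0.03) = 0.58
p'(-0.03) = -1.62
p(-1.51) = 16.08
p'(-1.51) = -19.32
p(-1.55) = 16.86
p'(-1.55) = -19.80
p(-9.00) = 496.26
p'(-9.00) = -108.90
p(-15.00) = 1364.94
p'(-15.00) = -180.66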